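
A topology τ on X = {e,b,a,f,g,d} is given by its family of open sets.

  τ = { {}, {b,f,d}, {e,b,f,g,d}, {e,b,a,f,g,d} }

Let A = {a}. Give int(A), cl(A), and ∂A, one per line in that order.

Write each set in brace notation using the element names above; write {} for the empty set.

int(A) = {}
cl(A)  = {a}
∂A     = {a}

interior: largest open inside A is {} (from {})
cl via duality: int({e,b,f,g,d}) = {e,b,f,g,d}, so X∖{e,b,f,g,d} = {a}
cl∖int = {a}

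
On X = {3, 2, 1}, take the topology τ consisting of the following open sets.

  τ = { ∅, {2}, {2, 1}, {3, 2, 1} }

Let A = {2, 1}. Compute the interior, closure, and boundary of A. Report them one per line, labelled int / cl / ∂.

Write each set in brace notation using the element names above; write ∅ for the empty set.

int(A) = {2, 1}
cl(A)  = {3, 2, 1}
∂A     = {3}

U open, U⊆A: ∅, {2}, {2, 1}. int(A) = ⋃ = {2, 1}
X∖A={3}, int(X∖A)=∅, hence cl(A)={3, 2, 1}
∂A: remove int from cl → {3}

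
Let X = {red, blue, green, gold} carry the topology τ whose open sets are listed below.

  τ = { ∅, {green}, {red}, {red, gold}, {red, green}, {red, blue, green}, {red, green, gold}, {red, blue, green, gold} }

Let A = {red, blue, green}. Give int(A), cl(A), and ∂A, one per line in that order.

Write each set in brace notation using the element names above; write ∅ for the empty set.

int(A) = {red, blue, green}
cl(A)  = {red, blue, green, gold}
∂A     = {gold}

opens ⊆ A: ∅, {red}, {green}, {red, green}, {red, blue, green}; union → int = {red, blue, green}
complement {gold}; its interior ∅; cl(A) = X∖∅ = {red, blue, green, gold}
boundary = {red, blue, green, gold} ∖ {red, blue, green} = {gold}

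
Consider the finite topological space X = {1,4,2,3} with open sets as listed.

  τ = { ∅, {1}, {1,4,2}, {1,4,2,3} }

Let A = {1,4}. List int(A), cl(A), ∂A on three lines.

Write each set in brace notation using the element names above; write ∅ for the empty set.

int(A) = {1}
cl(A)  = {1,4,2,3}
∂A     = {4,2,3}

open subsets of A: ∅, {1}; so int(A) = {1}
closure: X∖int(X∖A) = X∖∅ = {1,4,2,3}
∂A = {1,4,2,3} minus {1} = {4,2,3}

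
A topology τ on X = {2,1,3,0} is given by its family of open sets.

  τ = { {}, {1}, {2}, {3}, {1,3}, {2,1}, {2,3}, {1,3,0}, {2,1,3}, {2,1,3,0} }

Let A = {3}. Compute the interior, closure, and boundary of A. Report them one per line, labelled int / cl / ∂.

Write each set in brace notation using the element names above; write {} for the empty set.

interior: largest open inside A is {3} (from {}, {3})
cl via duality: int({2,1,0}) = {2,1}, so X∖{2,1} = {3,0}
cl∖int = {0}

int(A) = {3}
cl(A)  = {3,0}
∂A     = {0}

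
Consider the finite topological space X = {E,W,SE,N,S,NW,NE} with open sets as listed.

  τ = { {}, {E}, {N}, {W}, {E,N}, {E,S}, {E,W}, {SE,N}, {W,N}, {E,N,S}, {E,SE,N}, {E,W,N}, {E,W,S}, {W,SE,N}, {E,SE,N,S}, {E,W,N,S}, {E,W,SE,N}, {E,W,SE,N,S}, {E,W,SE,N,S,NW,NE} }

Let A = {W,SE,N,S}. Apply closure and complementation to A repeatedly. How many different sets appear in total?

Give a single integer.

8

X∖A={E,NW,NE}, int(X∖A)={E}, hence cl(A)={W,SE,N,S,NW,NE}
Orbit (k=closure, c=complement):
  1. A     = {W,SE,N,S}
  2. kA    = {W,SE,N,S,NW,NE}
  3. cA    = {E,NW,NE}
  4. ckA   = {E}
  5. kcA   = {E,S,NW,NE}
  6. ckcA  = {W,SE,N}
  7. kckcA = {W,SE,N,NW,NE}
  8. ckckcA = {E,S}
(closed under both — stop)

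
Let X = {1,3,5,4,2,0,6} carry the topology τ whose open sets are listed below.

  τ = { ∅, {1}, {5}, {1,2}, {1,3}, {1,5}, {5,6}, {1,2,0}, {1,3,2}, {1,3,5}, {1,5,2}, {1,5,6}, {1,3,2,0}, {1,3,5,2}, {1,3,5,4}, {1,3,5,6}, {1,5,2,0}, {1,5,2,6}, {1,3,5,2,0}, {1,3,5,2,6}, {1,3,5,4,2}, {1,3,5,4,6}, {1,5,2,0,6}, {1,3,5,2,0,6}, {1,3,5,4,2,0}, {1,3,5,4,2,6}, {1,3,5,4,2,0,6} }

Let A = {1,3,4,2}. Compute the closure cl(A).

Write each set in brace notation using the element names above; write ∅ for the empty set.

closure: X∖int(X∖A) = X∖{5,6} = {1,3,4,2,0}

{1,3,4,2,0}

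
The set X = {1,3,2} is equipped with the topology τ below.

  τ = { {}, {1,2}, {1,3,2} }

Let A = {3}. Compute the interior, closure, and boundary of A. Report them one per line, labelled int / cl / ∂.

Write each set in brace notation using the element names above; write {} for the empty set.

opens ⊆ A: {}; union → int = {}
complement {1,2}; its interior {1,2}; cl(A) = X∖{1,2} = {3}
boundary = {3} ∖ {} = {3}

int(A) = {}
cl(A)  = {3}
∂A     = {3}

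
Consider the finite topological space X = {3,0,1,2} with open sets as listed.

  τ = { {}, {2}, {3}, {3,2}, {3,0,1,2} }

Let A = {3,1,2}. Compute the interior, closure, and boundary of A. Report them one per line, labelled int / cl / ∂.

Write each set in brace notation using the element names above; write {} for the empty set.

interior: largest open inside A is {3,2} (from {}, {2}, {3}, {3,2})
cl via duality: int({0}) = {}, so X∖{} = {3,0,1,2}
cl∖int = {0,1}

int(A) = {3,2}
cl(A)  = {3,0,1,2}
∂A     = {0,1}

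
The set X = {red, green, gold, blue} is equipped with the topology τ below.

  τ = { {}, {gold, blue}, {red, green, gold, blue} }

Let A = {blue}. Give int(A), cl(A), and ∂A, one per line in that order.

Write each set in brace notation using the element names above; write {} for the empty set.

interior: largest open inside A is {} (from {})
cl via duality: int({red, green, gold}) = {}, so X∖{} = {red, green, gold, blue}
cl∖int = {red, green, gold, blue}

int(A) = {}
cl(A)  = {red, green, gold, blue}
∂A     = {red, green, gold, blue}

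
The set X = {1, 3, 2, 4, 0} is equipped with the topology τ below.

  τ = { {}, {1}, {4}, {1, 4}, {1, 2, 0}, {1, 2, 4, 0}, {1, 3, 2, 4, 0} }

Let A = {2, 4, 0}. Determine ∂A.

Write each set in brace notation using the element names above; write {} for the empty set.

{3, 2, 0}

interior: largest open inside A is {4} (from {}, {4})
cl via duality: int({1, 3}) = {1}, so X∖{1} = {3, 2, 4, 0}
cl∖int = {3, 2, 0}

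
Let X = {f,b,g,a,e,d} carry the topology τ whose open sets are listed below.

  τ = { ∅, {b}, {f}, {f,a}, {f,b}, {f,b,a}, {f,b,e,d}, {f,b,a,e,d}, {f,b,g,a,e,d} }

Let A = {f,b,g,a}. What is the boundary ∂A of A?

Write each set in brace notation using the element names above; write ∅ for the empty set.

interior: largest open inside A is {f,b,a} (from ∅, {f}, {b}, {f,a}, {f,b}, {f,b,a})
cl via duality: int({e,d}) = ∅, so X∖∅ = {f,b,g,a,e,d}
cl∖int = {g,e,d}

{g,e,d}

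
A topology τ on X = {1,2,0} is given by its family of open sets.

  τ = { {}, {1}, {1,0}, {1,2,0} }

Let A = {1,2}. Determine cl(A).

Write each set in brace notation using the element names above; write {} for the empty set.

X∖A={0}, int(X∖A)={}, hence cl(A)={1,2,0}

{1,2,0}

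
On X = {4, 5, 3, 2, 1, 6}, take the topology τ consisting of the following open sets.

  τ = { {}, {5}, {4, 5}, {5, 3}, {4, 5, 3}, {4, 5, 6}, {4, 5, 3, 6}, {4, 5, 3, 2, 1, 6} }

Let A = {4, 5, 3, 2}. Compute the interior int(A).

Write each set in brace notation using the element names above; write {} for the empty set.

{4, 5, 3}

interior: largest open inside A is {4, 5, 3} (from {}, {5}, {5, 3}, {4, 5}, {4, 5, 3})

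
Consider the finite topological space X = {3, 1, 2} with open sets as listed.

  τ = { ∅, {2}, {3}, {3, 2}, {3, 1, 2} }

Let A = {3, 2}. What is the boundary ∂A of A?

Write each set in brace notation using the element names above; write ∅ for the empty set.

opens ⊆ A: ∅, {2}, {3}, {3, 2}; union → int = {3, 2}
complement {1}; its interior ∅; cl(A) = X∖∅ = {3, 1, 2}
boundary = {3, 1, 2} ∖ {3, 2} = {1}

{1}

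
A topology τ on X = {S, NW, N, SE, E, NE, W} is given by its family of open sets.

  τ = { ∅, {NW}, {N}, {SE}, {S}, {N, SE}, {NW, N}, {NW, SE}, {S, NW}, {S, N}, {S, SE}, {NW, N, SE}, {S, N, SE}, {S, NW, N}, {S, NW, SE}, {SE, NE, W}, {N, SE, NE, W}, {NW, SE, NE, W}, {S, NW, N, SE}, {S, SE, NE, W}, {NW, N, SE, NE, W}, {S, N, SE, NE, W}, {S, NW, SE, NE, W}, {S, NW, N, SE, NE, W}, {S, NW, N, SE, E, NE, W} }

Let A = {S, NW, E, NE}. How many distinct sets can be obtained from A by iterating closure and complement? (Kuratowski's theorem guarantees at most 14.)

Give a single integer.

X∖A={N, SE, W}, int(X∖A)={N, SE}, hence cl(A)={S, NW, E, NE, W}
Orbit (k=closure, c=complement):
  1. A     = {S, NW, E, NE}
  2. kA    = {S, NW, E, NE, W}
  3. cA    = {N, SE, W}
  4. ckA   = {N, SE}
  5. kcA   = {N, SE, E, NE, W}
  6. ckcA  = {S, NW}
  7. kckcA = {S, NW, E}
  8. ckckcA = {N, SE, NE, W}
(closed under both — stop)

8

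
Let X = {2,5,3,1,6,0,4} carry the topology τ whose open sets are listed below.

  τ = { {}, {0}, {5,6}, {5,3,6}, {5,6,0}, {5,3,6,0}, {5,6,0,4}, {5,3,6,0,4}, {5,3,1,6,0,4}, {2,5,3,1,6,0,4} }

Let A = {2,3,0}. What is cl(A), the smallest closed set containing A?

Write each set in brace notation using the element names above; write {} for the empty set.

cl via duality: int({5,1,6,4}) = {5,6}, so X∖{5,6} = {2,3,1,0,4}

{2,3,1,0,4}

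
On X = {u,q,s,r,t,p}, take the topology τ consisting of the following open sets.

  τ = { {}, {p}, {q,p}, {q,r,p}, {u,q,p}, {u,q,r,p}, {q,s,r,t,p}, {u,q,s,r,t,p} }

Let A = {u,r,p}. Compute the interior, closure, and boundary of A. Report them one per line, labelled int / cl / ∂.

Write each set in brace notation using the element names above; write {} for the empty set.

interior: largest open inside A is {p} (from {}, {p})
cl via duality: int({q,s,t}) = {}, so X∖{} = {u,q,s,r,t,p}
cl∖int = {u,q,s,r,t}

int(A) = {p}
cl(A)  = {u,q,s,r,t,p}
∂A     = {u,q,s,r,t}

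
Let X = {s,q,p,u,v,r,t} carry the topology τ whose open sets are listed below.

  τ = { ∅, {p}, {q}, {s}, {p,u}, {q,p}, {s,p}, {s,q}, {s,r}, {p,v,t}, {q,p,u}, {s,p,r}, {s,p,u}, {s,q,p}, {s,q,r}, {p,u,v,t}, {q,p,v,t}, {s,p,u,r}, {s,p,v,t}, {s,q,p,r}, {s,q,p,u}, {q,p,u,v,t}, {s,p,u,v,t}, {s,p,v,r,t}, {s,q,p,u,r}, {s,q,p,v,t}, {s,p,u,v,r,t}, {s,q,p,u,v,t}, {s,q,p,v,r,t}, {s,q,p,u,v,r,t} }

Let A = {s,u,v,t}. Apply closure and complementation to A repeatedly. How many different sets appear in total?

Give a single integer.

8

cl via duality: int({q,p,r}) = {q,p}, so X∖{q,p} = {s,u,v,r,t}
Write k for closure, c for complement:
  1. A     = {s,u,v,t}
  2. kA    = {s,u,v,r,t}
  3. cA    = {q,p,r}
  4. ckA   = {q,p}
  5. kcA   = {q,p,u,v,r,t}
  6. kckA  = {q,p,u,v,t}
  7. ckcA  = {s}
  8. ckckA = {s,r}
applying k or c yields no new set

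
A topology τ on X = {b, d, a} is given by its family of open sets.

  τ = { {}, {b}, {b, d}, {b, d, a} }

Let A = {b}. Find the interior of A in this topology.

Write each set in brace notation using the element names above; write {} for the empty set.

{b}

opens ⊆ A: {}, {b}; union → int = {b}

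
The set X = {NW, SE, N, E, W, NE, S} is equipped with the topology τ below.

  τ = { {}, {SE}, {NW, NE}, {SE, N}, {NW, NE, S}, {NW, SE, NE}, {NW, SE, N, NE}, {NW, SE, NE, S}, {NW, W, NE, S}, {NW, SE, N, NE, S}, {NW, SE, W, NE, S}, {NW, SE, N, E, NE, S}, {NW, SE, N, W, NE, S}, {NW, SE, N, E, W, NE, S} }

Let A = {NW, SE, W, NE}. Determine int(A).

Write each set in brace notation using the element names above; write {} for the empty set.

{NW, SE, NE}

opens ⊆ A: {}, {SE}, {NW, NE}, {NW, SE, NE}; union → int = {NW, SE, NE}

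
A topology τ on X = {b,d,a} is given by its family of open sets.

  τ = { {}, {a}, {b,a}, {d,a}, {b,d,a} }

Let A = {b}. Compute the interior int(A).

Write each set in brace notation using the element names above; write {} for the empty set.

U open, U⊆A: {}. int(A) = ⋃ = {}

{}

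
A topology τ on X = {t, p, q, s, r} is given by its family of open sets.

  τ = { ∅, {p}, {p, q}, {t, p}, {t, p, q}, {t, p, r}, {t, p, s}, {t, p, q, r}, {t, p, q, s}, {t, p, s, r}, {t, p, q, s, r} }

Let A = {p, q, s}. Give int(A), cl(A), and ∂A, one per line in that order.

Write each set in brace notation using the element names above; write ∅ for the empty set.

open subsets of A: ∅, {p}, {p, q}; so int(A) = {p, q}
closure: X∖int(X∖A) = X∖∅ = {t, p, q, s, r}
∂A = {t, p, q, s, r} minus {p, q} = {t, s, r}

int(A) = {p, q}
cl(A)  = {t, p, q, s, r}
∂A     = {t, s, r}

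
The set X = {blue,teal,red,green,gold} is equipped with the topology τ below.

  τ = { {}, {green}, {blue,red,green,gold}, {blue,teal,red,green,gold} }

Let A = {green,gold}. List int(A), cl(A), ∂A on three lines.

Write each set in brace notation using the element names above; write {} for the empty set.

opens ⊆ A: {}, {green}; union → int = {green}
complement {blue,teal,red}; its interior {}; cl(A) = X∖{} = {blue,teal,red,green,gold}
boundary = {blue,teal,red,green,gold} ∖ {green} = {blue,teal,red,gold}

int(A) = {green}
cl(A)  = {blue,teal,red,green,gold}
∂A     = {blue,teal,red,gold}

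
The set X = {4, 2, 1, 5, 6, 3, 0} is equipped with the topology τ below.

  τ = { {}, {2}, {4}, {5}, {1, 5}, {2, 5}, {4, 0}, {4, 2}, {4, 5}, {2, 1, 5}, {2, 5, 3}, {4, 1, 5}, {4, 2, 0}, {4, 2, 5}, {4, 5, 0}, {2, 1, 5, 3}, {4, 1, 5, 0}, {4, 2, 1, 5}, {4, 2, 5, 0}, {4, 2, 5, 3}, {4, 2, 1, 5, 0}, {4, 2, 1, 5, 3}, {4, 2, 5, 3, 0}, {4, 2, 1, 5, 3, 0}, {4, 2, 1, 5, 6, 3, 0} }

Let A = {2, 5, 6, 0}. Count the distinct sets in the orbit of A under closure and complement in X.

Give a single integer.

complement {4, 1, 3}; its interior {4}; cl(A) = X∖{4} = {2, 1, 5, 6, 3, 0}
With k = closure, c = complement:
  1. A     = {2, 5, 6, 0}
  2. kA    = {2, 1, 5, 6, 3, 0}
  3. cA    = {4, 1, 3}
  4. ckA   = {4}
  5. kcA   = {4, 1, 6, 3, 0}
  6. kckA  = {4, 6, 0}
  7. ckcA  = {2, 5}
  8. ckckA = {2, 1, 5, 3}
  9. kckcA = {2, 1, 5, 6, 3}
  10. ckckcA = {4, 0}
k, c of each give nothing new

10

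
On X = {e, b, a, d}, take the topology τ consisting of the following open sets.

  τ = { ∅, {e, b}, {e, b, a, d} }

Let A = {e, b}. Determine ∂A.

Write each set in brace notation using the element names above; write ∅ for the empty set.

opens ⊆ A: ∅, {e, b}; union → int = {e, b}
complement {a, d}; its interior ∅; cl(A) = X∖∅ = {e, b, a, d}
boundary = {e, b, a, d} ∖ {e, b} = {a, d}

{a, d}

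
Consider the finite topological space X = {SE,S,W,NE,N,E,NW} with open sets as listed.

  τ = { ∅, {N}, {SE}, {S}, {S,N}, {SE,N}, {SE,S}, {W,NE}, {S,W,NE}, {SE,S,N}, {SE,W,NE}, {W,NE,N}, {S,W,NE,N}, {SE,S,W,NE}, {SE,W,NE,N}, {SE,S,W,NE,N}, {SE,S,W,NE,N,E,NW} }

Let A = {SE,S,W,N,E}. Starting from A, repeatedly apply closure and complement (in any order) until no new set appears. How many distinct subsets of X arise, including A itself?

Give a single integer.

cl via duality: int({NE,NW}) = ∅, so X∖∅ = {SE,S,W,NE,N,E,NW}
Write k for closure, c for complement:
  1. A     = {SE,S,W,N,E}
  2. kA    = {SE,S,W,NE,N,E,NW}
  3. cA    = {NE,NW}
  4. ckA   = ∅
  5. kcA   = {W,NE,E,NW}
  6. ckcA  = {SE,S,N}
  7. kckcA = {SE,S,N,E,NW}
  8. ckckcA = {W,NE}
applying k or c yields no new set

8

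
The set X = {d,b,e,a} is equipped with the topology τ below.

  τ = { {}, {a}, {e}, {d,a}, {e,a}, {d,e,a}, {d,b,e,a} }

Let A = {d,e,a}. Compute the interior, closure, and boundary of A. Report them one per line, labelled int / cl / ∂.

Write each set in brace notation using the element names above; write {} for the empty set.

U open, U⊆A: {}, {e}, {a}, {d,a}, {e,a}, {d,e,a}. int(A) = ⋃ = {d,e,a}
X∖A={b}, int(X∖A)={}, hence cl(A)={d,b,e,a}
∂A: remove int from cl → {b}

int(A) = {d,e,a}
cl(A)  = {d,b,e,a}
∂A     = {b}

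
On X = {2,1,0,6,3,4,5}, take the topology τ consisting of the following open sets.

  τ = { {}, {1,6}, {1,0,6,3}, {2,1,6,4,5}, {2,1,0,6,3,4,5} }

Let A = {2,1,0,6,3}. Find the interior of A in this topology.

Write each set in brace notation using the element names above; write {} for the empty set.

opens ⊆ A: {}, {1,6}, {1,0,6,3}; union → int = {1,0,6,3}

{1,0,6,3}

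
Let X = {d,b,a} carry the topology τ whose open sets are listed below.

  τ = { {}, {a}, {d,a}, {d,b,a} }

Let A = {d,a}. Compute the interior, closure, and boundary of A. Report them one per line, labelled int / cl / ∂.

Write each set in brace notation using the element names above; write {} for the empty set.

interior: largest open inside A is {d,a} (from {}, {a}, {d,a})
cl via duality: int({b}) = {}, so X∖{} = {d,b,a}
cl∖int = {b}

int(A) = {d,a}
cl(A)  = {d,b,a}
∂A     = {b}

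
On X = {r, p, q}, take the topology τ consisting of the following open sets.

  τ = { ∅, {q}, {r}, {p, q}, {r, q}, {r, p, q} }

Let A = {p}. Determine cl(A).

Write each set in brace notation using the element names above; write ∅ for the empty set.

{p}

X∖A={r, q}, int(X∖A)={r, q}, hence cl(A)={p}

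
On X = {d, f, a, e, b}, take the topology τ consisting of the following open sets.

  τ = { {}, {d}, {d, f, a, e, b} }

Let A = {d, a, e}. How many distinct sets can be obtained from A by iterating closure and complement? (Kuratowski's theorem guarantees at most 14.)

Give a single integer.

6

cl via duality: int({f, b}) = {}, so X∖{} = {d, f, a, e, b}
Write k for closure, c for complement:
  1. A     = {d, a, e}
  2. kA    = {d, f, a, e, b}
  3. cA    = {f, b}
  4. ckA   = {}
  5. kcA   = {f, a, e, b}
  6. ckcA  = {d}
applying k or c yields no new set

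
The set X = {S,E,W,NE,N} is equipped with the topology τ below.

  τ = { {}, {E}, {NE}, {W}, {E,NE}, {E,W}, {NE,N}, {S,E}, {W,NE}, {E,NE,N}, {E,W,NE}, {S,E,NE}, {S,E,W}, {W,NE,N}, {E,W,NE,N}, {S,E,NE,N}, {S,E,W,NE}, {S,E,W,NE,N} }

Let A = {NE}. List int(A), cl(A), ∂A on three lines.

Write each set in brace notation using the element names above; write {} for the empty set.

U open, U⊆A: {}, {NE}. int(A) = ⋃ = {NE}
X∖A={S,E,W,N}, int(X∖A)={S,E,W}, hence cl(A)={NE,N}
∂A: remove int from cl → {N}

int(A) = {NE}
cl(A)  = {NE,N}
∂A     = {N}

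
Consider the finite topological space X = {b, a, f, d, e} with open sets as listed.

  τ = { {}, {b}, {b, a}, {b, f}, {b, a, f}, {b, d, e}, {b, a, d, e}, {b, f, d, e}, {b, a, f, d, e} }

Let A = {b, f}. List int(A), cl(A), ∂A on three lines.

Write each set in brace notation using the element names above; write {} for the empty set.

opens ⊆ A: {}, {b}, {b, f}; union → int = {b, f}
complement {a, d, e}; its interior {}; cl(A) = X∖{} = {b, a, f, d, e}
boundary = {b, a, f, d, e} ∖ {b, f} = {a, d, e}

int(A) = {b, f}
cl(A)  = {b, a, f, d, e}
∂A     = {a, d, e}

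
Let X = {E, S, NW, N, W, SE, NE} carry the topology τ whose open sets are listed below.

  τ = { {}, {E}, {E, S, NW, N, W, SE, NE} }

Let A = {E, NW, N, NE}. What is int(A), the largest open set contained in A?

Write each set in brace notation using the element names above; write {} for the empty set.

{E}

U open, U⊆A: {}, {E}. int(A) = ⋃ = {E}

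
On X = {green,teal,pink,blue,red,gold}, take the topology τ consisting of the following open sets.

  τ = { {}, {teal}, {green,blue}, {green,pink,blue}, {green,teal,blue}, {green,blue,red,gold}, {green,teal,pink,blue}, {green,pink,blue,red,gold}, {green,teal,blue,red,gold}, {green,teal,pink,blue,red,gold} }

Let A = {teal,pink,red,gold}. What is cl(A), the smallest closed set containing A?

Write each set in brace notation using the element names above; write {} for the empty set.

{teal,pink,red,gold}

complement {green,blue}; its interior {green,blue}; cl(A) = X∖{green,blue} = {teal,pink,red,gold}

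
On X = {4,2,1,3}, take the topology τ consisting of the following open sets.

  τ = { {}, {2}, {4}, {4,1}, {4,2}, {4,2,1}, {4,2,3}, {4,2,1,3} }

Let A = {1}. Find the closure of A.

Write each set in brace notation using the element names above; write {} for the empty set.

{1}

cl via duality: int({4,2,3}) = {4,2,3}, so X∖{4,2,3} = {1}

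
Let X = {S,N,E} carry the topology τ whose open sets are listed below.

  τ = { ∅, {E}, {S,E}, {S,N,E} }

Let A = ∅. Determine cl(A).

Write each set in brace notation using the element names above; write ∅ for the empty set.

∅

closure: X∖int(X∖A) = X∖{S,N,E} = ∅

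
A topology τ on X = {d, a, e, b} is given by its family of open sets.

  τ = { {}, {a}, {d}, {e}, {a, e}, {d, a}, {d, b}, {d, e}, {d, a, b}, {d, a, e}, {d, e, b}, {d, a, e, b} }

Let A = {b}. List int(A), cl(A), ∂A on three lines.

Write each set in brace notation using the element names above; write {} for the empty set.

opens ⊆ A: {}; union → int = {}
complement {d, a, e}; its interior {d, a, e}; cl(A) = X∖{d, a, e} = {b}
boundary = {b} ∖ {} = {b}

int(A) = {}
cl(A)  = {b}
∂A     = {b}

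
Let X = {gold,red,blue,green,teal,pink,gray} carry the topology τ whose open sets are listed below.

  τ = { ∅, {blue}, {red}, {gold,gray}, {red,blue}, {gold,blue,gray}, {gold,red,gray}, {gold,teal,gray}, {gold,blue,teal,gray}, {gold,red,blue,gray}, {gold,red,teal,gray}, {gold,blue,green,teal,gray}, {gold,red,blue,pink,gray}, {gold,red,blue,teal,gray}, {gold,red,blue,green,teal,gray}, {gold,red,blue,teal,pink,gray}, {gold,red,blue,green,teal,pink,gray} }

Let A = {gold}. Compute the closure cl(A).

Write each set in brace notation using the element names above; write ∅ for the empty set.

{gold,green,teal,pink,gray}

cl via duality: int({red,blue,green,teal,pink,gray}) = {red,blue}, so X∖{red,blue} = {gold,green,teal,pink,gray}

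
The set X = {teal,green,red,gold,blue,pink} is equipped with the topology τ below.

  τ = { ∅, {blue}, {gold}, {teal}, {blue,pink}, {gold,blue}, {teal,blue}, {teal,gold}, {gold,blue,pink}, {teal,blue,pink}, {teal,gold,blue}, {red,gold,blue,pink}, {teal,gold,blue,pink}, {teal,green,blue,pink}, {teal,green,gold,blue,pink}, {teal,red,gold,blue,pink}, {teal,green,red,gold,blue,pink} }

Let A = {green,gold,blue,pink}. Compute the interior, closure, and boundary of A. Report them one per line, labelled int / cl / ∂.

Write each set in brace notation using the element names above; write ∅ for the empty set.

U open, U⊆A: ∅, {gold}, {blue}, {gold,blue}, {blue,pink}, {gold,blue,pink}. int(A) = ⋃ = {gold,blue,pink}
X∖A={teal,red}, int(X∖A)={teal}, hence cl(A)={green,red,gold,blue,pink}
∂A: remove int from cl → {green,red}

int(A) = {gold,blue,pink}
cl(A)  = {green,red,gold,blue,pink}
∂A     = {green,red}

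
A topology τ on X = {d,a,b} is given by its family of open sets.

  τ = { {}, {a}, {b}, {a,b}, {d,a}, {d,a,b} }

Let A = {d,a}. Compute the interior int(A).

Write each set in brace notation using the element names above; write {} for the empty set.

open subsets of A: {}, {a}, {d,a}; so int(A) = {d,a}

{d,a}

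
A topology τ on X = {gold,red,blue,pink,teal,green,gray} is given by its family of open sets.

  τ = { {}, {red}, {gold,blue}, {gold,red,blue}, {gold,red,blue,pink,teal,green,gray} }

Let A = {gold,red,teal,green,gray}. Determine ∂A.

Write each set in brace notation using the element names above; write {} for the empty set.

{gold,blue,pink,teal,green,gray}

open subsets of A: {}, {red}; so int(A) = {red}
closure: X∖int(X∖A) = X∖{} = {gold,red,blue,pink,teal,green,gray}
∂A = {gold,red,blue,pink,teal,green,gray} minus {red} = {gold,blue,pink,teal,green,gray}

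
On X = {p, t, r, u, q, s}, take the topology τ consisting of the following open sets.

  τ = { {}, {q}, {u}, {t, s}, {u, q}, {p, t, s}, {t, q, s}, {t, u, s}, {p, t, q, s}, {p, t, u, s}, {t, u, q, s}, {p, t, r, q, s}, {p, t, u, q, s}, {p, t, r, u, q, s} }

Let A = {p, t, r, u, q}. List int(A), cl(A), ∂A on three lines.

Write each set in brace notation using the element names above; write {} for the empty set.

int(A) = {u, q}
cl(A)  = {p, t, r, u, q, s}
∂A     = {p, t, r, s}

interior: largest open inside A is {u, q} (from {}, {q}, {u}, {u, q})
cl via duality: int({s}) = {}, so X∖{} = {p, t, r, u, q, s}
cl∖int = {p, t, r, s}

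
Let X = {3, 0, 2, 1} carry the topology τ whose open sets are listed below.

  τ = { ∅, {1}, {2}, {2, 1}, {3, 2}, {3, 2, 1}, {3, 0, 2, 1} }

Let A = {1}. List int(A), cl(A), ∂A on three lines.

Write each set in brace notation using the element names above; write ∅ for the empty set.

int(A) = {1}
cl(A)  = {0, 1}
∂A     = {0}

opens ⊆ A: ∅, {1}; union → int = {1}
complement {3, 0, 2}; its interior {3, 2}; cl(A) = X∖{3, 2} = {0, 1}
boundary = {0, 1} ∖ {1} = {0}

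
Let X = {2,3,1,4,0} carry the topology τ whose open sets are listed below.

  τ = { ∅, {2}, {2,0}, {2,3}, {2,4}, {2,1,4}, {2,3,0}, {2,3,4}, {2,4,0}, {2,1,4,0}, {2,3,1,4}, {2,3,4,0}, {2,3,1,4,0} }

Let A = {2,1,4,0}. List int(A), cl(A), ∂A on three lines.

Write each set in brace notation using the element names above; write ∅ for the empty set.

int(A) = {2,1,4,0}
cl(A)  = {2,3,1,4,0}
∂A     = {3}

open subsets of A: ∅, {2}, {2,4}, {2,0}, {2,4,0}, {2,1,4}, {2,1,4,0}; so int(A) = {2,1,4,0}
closure: X∖int(X∖A) = X∖∅ = {2,3,1,4,0}
∂A = {2,3,1,4,0} minus {2,1,4,0} = {3}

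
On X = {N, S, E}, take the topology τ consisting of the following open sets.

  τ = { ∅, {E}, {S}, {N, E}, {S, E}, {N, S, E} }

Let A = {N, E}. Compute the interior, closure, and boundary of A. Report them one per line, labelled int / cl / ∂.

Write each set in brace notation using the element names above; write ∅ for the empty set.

int(A) = {N, E}
cl(A)  = {N, E}
∂A     = ∅

opens ⊆ A: ∅, {E}, {N, E}; union → int = {N, E}
complement {S}; its interior {S}; cl(A) = X∖{S} = {N, E}
boundary = {N, E} ∖ {N, E} = ∅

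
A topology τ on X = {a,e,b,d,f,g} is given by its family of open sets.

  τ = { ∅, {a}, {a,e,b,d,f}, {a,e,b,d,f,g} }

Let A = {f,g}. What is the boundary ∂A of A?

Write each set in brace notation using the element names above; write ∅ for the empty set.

{e,b,d,f,g}

open subsets of A: ∅; so int(A) = ∅
closure: X∖int(X∖A) = X∖{a} = {e,b,d,f,g}
∂A = {e,b,d,f,g} minus ∅ = {e,b,d,f,g}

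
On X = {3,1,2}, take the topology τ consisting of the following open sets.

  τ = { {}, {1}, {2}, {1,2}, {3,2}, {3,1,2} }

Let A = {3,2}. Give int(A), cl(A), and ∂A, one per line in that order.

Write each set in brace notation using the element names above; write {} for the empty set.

int(A) = {3,2}
cl(A)  = {3,2}
∂A     = {}

open subsets of A: {}, {2}, {3,2}; so int(A) = {3,2}
closure: X∖int(X∖A) = X∖{1} = {3,2}
∂A = {3,2} minus {3,2} = {}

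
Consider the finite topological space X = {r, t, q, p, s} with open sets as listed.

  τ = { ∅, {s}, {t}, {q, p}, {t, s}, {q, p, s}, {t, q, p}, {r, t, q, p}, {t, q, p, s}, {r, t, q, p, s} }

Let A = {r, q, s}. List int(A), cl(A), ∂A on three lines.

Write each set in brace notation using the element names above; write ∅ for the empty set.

opens ⊆ A: ∅, {s}; union → int = {s}
complement {t, p}; its interior {t}; cl(A) = X∖{t} = {r, q, p, s}
boundary = {r, q, p, s} ∖ {s} = {r, q, p}

int(A) = {s}
cl(A)  = {r, q, p, s}
∂A     = {r, q, p}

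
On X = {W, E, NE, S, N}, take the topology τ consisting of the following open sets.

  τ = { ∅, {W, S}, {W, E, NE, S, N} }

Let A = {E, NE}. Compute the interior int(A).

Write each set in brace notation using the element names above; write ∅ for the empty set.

∅

interior: largest open inside A is ∅ (from ∅)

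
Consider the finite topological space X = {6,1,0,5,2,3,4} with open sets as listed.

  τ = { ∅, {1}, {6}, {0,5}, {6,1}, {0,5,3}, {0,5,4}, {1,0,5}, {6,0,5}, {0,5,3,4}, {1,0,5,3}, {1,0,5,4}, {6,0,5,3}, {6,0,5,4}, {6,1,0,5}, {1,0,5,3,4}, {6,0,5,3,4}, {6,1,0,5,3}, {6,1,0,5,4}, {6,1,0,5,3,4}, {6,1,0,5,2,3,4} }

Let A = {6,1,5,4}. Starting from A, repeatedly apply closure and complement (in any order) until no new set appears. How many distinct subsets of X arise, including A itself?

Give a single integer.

complement {0,2,3}; its interior ∅; cl(A) = X∖∅ = {6,1,0,5,2,3,4}
With k = closure, c = complement:
  1. A     = {6,1,5,4}
  2. kA    = {6,1,0,5,2,3,4}
  3. cA    = {0,2,3}
  4. ckA   = ∅
  5. kcA   = {0,5,2,3,4}
  6. ckcA  = {6,1}
  7. kckcA = {6,1,2}
  8. ckckcA = {0,5,3,4}
k, c of each give nothing new

8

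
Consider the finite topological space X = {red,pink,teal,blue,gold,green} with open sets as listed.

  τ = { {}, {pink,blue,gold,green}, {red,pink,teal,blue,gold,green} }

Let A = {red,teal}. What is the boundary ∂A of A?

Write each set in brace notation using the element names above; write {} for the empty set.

interior: largest open inside A is {} (from {})
cl via duality: int({pink,blue,gold,green}) = {pink,blue,gold,green}, so X∖{pink,blue,gold,green} = {red,teal}
cl∖int = {red,teal}

{red,teal}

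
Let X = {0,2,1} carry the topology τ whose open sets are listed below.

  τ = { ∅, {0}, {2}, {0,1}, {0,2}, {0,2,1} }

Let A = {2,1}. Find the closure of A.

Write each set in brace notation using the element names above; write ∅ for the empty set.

{2,1}

complement {0}; its interior {0}; cl(A) = X∖{0} = {2,1}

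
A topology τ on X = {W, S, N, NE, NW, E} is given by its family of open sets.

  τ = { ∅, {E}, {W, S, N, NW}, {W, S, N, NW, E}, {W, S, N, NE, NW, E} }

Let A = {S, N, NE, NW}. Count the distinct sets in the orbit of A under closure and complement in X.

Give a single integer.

8

X∖A={W, E}, int(X∖A)={E}, hence cl(A)={W, S, N, NE, NW}
Orbit (k=closure, c=complement):
  1. A     = {S, N, NE, NW}
  2. kA    = {W, S, N, NE, NW}
  3. cA    = {W, E}
  4. ckA   = {E}
  5. kcA   = {W, S, N, NE, NW, E}
  6. kckA  = {NE, E}
  7. ckcA  = ∅
  8. ckckA = {W, S, N, NW}
(closed under both — stop)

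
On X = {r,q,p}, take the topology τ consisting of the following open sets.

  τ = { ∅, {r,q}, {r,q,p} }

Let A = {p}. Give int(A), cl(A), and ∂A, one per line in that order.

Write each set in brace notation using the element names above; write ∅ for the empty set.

int(A) = ∅
cl(A)  = {p}
∂A     = {p}

opens ⊆ A: ∅; union → int = ∅
complement {r,q}; its interior {r,q}; cl(A) = X∖{r,q} = {p}
boundary = {p} ∖ ∅ = {p}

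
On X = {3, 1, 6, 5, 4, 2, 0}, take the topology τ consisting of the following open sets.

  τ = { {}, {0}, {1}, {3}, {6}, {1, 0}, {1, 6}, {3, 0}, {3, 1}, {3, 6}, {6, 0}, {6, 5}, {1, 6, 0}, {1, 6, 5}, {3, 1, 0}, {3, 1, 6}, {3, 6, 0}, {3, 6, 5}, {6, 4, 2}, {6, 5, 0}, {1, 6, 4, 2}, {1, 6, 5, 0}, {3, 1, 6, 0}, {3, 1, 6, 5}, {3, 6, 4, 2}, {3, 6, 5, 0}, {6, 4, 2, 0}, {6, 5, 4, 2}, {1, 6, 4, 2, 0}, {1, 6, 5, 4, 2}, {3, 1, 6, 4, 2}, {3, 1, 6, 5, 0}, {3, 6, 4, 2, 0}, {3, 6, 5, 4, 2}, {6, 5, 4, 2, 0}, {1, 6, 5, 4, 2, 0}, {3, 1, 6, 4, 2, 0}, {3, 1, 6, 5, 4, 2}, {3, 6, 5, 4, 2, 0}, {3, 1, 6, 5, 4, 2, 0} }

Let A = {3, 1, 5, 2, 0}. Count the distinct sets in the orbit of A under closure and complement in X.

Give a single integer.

closure: X∖int(X∖A) = X∖{6} = {3, 1, 5, 4, 2, 0}
Let k=closure and c=complement:
  1. A     = {3, 1, 5, 2, 0}
  2. kA    = {3, 1, 5, 4, 2, 0}
  3. cA    = {6, 4}
  4. ckA   = {6}
  5. kcA   = {6, 5, 4, 2}
  6. ckcA  = {3, 1, 0}
— saturated at 6

6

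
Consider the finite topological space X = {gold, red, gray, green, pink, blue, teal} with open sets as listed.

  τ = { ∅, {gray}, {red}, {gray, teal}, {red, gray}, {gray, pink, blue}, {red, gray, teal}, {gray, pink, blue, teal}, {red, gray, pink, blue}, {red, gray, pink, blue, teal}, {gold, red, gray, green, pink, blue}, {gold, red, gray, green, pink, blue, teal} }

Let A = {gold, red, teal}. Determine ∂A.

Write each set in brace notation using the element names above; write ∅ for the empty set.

{gold, green, teal}

interior: largest open inside A is {red} (from ∅, {red})
cl via duality: int({gray, green, pink, blue}) = {gray, pink, blue}, so X∖{gray, pink, blue} = {gold, red, green, teal}
cl∖int = {gold, green, teal}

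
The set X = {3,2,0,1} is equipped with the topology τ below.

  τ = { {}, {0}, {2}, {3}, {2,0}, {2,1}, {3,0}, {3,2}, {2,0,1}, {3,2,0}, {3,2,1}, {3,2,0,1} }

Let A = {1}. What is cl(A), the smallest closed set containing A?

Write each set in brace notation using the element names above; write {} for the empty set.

cl via duality: int({3,2,0}) = {3,2,0}, so X∖{3,2,0} = {1}

{1}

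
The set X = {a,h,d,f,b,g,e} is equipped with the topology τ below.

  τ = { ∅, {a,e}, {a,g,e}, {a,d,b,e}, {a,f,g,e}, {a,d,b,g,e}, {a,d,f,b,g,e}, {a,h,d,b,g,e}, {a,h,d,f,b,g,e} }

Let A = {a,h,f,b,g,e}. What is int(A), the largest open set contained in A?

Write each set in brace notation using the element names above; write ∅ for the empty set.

opens ⊆ A: ∅, {a,e}, {a,g,e}, {a,f,g,e}; union → int = {a,f,g,e}

{a,f,g,e}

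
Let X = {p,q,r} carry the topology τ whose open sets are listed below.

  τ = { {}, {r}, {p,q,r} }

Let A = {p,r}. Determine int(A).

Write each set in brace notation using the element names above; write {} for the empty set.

{r}

interior: largest open inside A is {r} (from {}, {r})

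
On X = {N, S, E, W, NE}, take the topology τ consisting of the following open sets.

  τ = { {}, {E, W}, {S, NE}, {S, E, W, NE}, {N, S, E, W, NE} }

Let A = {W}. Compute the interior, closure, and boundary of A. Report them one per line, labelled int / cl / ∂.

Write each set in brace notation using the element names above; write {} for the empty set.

int(A) = {}
cl(A)  = {N, E, W}
∂A     = {N, E, W}

U open, U⊆A: {}. int(A) = ⋃ = {}
X∖A={N, S, E, NE}, int(X∖A)={S, NE}, hence cl(A)={N, E, W}
∂A: remove int from cl → {N, E, W}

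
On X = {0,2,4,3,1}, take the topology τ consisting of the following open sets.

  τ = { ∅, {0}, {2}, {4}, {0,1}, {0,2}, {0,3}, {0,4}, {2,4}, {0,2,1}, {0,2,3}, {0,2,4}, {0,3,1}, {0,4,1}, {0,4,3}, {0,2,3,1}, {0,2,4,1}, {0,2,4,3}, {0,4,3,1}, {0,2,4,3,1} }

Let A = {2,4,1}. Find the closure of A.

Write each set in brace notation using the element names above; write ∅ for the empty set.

{2,4,1}

X∖A={0,3}, int(X∖A)={0,3}, hence cl(A)={2,4,1}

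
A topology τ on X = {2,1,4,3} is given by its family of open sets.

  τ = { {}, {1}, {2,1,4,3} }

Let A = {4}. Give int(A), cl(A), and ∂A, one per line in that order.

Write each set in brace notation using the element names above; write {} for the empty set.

int(A) = {}
cl(A)  = {2,4,3}
∂A     = {2,4,3}

open subsets of A: {}; so int(A) = {}
closure: X∖int(X∖A) = X∖{1} = {2,4,3}
∂A = {2,4,3} minus {} = {2,4,3}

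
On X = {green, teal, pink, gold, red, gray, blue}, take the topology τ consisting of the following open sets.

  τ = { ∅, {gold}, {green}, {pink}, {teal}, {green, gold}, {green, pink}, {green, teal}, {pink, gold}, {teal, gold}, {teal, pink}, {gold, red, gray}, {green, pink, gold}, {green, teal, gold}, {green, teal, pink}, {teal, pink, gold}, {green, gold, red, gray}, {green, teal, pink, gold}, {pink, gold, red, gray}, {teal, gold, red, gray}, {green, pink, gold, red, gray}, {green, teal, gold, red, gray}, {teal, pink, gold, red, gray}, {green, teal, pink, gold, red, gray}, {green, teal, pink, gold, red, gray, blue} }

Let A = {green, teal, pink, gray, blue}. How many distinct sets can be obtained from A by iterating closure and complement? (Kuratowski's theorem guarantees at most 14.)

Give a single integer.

closure: X∖int(X∖A) = X∖{gold} = {green, teal, pink, red, gray, blue}
Let k=closure and c=complement:
  1. A     = {green, teal, pink, gray, blue}
  2. kA    = {green, teal, pink, red, gray, blue}
  3. cA    = {gold, red}
  4. ckA   = {gold}
  5. kcA   = {gold, red, gray, blue}
  6. ckcA  = {green, teal, pink}
  7. kckcA = {green, teal, pink, blue}
  8. ckckcA = {gold, red, gray}
— saturated at 8

8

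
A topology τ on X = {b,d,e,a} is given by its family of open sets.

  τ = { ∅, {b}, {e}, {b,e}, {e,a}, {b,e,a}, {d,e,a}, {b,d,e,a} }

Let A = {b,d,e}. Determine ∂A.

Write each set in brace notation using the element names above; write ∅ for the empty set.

{d,a}

opens ⊆ A: ∅, {e}, {b}, {b,e}; union → int = {b,e}
complement {a}; its interior ∅; cl(A) = X∖∅ = {b,d,e,a}
boundary = {b,d,e,a} ∖ {b,e} = {d,a}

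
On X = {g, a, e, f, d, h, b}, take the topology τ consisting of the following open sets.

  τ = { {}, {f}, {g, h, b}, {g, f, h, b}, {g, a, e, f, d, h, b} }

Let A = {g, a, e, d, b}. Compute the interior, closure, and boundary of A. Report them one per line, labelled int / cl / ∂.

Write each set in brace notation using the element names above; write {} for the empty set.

open subsets of A: {}; so int(A) = {}
closure: X∖int(X∖A) = X∖{f} = {g, a, e, d, h, b}
∂A = {g, a, e, d, h, b} minus {} = {g, a, e, d, h, b}

int(A) = {}
cl(A)  = {g, a, e, d, h, b}
∂A     = {g, a, e, d, h, b}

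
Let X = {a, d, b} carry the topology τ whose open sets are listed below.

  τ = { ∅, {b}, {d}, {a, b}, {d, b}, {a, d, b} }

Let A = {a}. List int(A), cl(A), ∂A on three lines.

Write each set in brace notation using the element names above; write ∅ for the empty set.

opens ⊆ A: ∅; union → int = ∅
complement {d, b}; its interior {d, b}; cl(A) = X∖{d, b} = {a}
boundary = {a} ∖ ∅ = {a}

int(A) = ∅
cl(A)  = {a}
∂A     = {a}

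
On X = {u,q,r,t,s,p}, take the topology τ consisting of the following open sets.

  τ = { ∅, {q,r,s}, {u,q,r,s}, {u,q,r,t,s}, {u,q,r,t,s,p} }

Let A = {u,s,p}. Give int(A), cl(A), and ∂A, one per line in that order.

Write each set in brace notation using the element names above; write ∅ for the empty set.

int(A) = ∅
cl(A)  = {u,q,r,t,s,p}
∂A     = {u,q,r,t,s,p}

opens ⊆ A: ∅; union → int = ∅
complement {q,r,t}; its interior ∅; cl(A) = X∖∅ = {u,q,r,t,s,p}
boundary = {u,q,r,t,s,p} ∖ ∅ = {u,q,r,t,s,p}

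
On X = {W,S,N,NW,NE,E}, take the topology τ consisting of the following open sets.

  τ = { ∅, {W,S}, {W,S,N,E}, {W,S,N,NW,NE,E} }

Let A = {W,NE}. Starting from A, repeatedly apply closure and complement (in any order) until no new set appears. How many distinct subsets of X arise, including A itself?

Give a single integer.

closure: X∖int(X∖A) = X∖∅ = {W,S,N,NW,NE,E}
Let k=closure and c=complement:
  1. A     = {W,NE}
  2. kA    = {W,S,N,NW,NE,E}
  3. cA    = {S,N,NW,E}
  4. ckA   = ∅
— saturated at 4

4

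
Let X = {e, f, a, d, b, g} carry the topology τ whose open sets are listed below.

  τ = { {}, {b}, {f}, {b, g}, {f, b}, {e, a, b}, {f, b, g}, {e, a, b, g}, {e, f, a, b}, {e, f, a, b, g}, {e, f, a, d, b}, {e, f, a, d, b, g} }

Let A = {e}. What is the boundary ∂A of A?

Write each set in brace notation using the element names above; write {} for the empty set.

opens ⊆ A: {}; union → int = {}
complement {f, a, d, b, g}; its interior {f, b, g}; cl(A) = X∖{f, b, g} = {e, a, d}
boundary = {e, a, d} ∖ {} = {e, a, d}

{e, a, d}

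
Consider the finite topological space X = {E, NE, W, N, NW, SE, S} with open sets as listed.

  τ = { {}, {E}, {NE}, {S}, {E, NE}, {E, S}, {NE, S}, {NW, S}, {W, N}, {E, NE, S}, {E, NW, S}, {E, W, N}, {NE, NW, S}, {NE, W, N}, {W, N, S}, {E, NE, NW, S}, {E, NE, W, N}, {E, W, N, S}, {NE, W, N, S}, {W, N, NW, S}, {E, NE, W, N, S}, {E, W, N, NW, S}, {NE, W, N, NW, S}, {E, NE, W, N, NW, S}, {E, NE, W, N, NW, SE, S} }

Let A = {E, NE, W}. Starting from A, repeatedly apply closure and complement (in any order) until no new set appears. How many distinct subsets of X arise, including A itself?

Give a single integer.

cl via duality: int({N, NW, SE, S}) = {NW, S}, so X∖{NW, S} = {E, NE, W, N, SE}
Write k for closure, c for complement:
  1. A     = {E, NE, W}
  2. kA    = {E, NE, W, N, SE}
  3. cA    = {N, NW, SE, S}
  4. ckA   = {NW, S}
  5. kcA   = {W, N, NW, SE, S}
  6. kckA  = {NW, SE, S}
  7. ckcA  = {E, NE}
  8. ckckA = {E, NE, W, N}
  9. kckcA = {E, NE, SE}
  10. ckckcA = {W, N, NW, S}
applying k or c yields no new set

10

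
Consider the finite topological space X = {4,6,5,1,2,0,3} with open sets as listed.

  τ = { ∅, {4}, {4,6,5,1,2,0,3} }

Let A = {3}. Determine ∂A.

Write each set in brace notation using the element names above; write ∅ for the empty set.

opens ⊆ A: ∅; union → int = ∅
complement {4,6,5,1,2,0}; its interior {4}; cl(A) = X∖{4} = {6,5,1,2,0,3}
boundary = {6,5,1,2,0,3} ∖ ∅ = {6,5,1,2,0,3}

{6,5,1,2,0,3}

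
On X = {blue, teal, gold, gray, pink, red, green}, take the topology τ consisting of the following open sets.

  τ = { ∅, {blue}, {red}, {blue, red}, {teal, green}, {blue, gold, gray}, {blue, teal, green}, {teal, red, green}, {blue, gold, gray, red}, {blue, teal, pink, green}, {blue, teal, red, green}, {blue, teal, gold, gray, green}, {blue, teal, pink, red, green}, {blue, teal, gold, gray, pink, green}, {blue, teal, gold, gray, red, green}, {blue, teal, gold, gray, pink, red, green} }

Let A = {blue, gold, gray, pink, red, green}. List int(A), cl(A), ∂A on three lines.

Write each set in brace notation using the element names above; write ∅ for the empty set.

U open, U⊆A: ∅, {red}, {blue}, {blue, red}, {blue, gold, gray}, {blue, gold, gray, red}. int(A) = ⋃ = {blue, gold, gray, red}
X∖A={teal}, int(X∖A)=∅, hence cl(A)={blue, teal, gold, gray, pink, red, green}
∂A: remove int from cl → {teal, pink, green}

int(A) = {blue, gold, gray, red}
cl(A)  = {blue, teal, gold, gray, pink, red, green}
∂A     = {teal, pink, green}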